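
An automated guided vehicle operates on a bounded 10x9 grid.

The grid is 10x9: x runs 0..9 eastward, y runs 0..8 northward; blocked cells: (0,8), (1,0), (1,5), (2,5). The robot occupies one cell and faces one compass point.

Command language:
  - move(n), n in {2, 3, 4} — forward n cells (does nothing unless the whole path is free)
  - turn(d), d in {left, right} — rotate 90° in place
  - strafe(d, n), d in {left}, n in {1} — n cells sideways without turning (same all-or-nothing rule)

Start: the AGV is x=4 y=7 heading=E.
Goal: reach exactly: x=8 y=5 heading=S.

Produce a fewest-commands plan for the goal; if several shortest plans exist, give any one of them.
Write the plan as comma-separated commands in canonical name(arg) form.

initial: x=4 y=7 heading=E
step 1 (move(4)): x=8 y=7 heading=E
step 2 (turn(right)): x=8 y=7 heading=S
step 3 (move(2)): x=8 y=5 heading=S
minimal: 3 command(s), checked below 3.

move(4), turn(right), move(2)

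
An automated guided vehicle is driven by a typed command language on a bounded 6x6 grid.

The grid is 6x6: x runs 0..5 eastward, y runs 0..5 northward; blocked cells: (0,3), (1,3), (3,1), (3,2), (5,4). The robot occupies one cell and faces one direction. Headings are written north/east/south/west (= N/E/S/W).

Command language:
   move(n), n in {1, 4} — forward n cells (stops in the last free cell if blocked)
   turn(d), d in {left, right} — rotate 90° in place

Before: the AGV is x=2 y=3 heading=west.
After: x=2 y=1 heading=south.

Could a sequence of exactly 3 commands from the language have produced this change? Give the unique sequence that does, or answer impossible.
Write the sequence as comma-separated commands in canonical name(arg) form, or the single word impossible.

key: running move(1) before turn(left) would end elsewhere — order is forced
begin: x=2 y=3 heading=west
[1] after turn(left): x=2 y=3 heading=south
[2] after move(1): x=2 y=2 heading=south
[3] after move(1): x=2 y=1 heading=south
no other 3-command option fits: unique.

turn(left), move(1), move(1)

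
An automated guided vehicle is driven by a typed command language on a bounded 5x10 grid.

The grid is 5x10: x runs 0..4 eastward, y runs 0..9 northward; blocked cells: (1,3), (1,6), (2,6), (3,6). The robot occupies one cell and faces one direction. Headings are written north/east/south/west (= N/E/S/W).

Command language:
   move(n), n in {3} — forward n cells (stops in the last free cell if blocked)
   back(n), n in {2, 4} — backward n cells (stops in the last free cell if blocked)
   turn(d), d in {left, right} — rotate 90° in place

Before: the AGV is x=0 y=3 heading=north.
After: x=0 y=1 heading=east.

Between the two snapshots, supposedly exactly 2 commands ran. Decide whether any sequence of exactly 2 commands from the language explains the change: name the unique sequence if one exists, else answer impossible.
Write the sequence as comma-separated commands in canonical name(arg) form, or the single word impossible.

back(2), turn(right)

key: order matters: swapping back(2) and turn(right) lands elsewhere
initial: x=0 y=3 heading=north
[1] after back(2): x=0 y=1 heading=north
[2] after turn(right): x=0 y=1 heading=east
uniquely the one of 25 2-step routes that fits.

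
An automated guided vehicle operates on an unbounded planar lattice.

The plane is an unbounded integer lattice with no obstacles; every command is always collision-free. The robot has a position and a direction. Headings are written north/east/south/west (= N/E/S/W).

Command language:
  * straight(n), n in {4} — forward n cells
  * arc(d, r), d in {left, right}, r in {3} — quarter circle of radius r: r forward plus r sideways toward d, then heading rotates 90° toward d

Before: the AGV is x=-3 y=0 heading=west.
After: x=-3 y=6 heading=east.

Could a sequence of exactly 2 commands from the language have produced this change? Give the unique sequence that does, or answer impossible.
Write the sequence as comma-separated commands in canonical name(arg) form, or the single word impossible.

arc(right, 3), arc(right, 3)

key: cell and facing (now E) both changed — the 2 commands mix motion and turning
start: x=-3 y=0 heading=west
step 1 (arc(right, 3)): x=-6 y=3 heading=north
step 2 (arc(right, 3)): x=-3 y=6 heading=east
all 9 alternatives checked — unique.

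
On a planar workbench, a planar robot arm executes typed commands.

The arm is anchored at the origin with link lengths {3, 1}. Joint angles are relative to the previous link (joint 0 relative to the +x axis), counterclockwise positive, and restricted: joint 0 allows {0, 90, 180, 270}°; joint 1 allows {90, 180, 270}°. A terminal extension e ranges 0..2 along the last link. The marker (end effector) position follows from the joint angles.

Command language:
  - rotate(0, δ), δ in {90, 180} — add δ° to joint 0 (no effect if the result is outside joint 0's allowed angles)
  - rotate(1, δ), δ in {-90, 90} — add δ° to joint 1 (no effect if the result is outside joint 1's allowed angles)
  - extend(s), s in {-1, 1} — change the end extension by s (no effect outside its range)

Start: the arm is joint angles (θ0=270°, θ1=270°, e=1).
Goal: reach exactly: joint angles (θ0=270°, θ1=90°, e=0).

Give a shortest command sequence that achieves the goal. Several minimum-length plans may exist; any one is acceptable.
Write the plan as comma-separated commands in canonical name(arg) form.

extend(-1), rotate(1, -90), rotate(1, -90)

begin: joint angles (θ0=270°, θ1=270°, e=1)
t=1 extend(-1) ⇒ joint angles (θ0=270°, θ1=270°, e=0)
t=2 rotate(1, -90) ⇒ joint angles (θ0=270°, θ1=180°, e=0)
t=3 rotate(1, -90) ⇒ joint angles (θ0=270°, θ1=90°, e=0)
no 2-step plan works, so 3 is optimal.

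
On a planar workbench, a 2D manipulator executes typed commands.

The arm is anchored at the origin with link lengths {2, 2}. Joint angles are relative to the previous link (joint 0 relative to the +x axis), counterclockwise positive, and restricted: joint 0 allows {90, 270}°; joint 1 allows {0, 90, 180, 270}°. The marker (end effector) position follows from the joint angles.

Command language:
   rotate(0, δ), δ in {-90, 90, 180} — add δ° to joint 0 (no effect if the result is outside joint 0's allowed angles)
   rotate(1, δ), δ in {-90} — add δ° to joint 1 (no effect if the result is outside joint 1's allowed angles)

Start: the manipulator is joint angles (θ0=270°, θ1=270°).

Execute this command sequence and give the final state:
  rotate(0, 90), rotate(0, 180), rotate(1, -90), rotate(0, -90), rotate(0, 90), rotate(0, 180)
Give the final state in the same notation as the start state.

joint angles (θ0=270°, θ1=180°)

from: joint angles (θ0=270°, θ1=270°)
t=1 rotate(0, 90) ⇒ joint angles (θ0=270°, θ1=270°)
t=2 rotate(0, 180) ⇒ joint angles (θ0=90°, θ1=270°)
t=3 rotate(1, -90) ⇒ joint angles (θ0=90°, θ1=180°)
t=4 rotate(0, -90) ⇒ joint angles (θ0=90°, θ1=180°)
t=5 rotate(0, 90) ⇒ joint angles (θ0=90°, θ1=180°)
t=6 rotate(0, 180) ⇒ joint angles (θ0=270°, θ1=180°)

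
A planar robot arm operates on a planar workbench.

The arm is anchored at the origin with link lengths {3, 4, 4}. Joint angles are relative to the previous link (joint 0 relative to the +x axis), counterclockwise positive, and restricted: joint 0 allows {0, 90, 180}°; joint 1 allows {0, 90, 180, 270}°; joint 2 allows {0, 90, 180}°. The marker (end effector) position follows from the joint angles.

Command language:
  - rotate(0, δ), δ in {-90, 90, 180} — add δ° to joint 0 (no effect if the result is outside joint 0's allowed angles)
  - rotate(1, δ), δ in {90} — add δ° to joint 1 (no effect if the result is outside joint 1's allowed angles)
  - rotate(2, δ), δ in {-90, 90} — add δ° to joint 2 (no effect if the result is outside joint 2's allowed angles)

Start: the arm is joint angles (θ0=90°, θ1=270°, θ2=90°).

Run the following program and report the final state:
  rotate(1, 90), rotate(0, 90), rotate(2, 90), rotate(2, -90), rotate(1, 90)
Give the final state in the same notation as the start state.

begin: joint angles (θ0=90°, θ1=270°, θ2=90°)
[1] after rotate(1, 90): joint angles (θ0=90°, θ1=0°, θ2=90°)
[2] after rotate(0, 90): joint angles (θ0=180°, θ1=0°, θ2=90°)
[3] after rotate(2, 90): joint angles (θ0=180°, θ1=0°, θ2=180°)
[4] after rotate(2, -90): joint angles (θ0=180°, θ1=0°, θ2=90°)
[5] after rotate(1, 90): joint angles (θ0=180°, θ1=90°, θ2=90°)

joint angles (θ0=180°, θ1=90°, θ2=90°)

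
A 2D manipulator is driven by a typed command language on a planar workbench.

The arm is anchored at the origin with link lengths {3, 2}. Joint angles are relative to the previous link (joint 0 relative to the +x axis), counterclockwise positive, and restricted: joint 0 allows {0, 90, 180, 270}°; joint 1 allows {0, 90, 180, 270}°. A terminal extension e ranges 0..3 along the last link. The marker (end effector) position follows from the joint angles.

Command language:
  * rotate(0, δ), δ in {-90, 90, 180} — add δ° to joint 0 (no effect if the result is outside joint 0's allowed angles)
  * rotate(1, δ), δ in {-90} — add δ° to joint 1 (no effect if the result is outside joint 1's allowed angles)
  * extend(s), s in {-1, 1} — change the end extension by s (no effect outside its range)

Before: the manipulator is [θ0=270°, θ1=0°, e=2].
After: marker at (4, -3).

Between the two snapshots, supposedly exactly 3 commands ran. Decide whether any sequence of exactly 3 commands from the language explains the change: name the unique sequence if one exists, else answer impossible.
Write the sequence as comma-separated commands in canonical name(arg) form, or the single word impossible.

begin: [θ0=270°, θ1=0°, e=2]
[1] after rotate(1, -90): [θ0=270°, θ1=270°, e=2]
[2] after rotate(1, -90): [θ0=270°, θ1=180°, e=2]
[3] after rotate(1, -90): [θ0=270°, θ1=90°, e=2]
no rival 3-sequence matches.

rotate(1, -90), rotate(1, -90), rotate(1, -90)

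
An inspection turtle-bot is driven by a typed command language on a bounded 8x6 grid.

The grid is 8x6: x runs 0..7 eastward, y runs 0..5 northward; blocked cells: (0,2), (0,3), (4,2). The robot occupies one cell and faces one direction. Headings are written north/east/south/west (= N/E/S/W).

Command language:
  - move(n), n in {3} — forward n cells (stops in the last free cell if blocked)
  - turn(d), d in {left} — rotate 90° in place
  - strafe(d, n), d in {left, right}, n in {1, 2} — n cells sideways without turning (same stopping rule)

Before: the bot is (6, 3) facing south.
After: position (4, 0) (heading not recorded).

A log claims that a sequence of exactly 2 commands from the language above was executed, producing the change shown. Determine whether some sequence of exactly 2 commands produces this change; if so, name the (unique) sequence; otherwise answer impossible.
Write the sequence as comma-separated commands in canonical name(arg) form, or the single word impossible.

move(3), strafe(right, 2)

key: running strafe(right, 2) before move(3) would end elsewhere — order is forced
start: (6, 3) facing south
[1] after move(3): (6, 0) facing south
[2] after strafe(right, 2): (4, 0) facing south
no rival 2-sequence matches.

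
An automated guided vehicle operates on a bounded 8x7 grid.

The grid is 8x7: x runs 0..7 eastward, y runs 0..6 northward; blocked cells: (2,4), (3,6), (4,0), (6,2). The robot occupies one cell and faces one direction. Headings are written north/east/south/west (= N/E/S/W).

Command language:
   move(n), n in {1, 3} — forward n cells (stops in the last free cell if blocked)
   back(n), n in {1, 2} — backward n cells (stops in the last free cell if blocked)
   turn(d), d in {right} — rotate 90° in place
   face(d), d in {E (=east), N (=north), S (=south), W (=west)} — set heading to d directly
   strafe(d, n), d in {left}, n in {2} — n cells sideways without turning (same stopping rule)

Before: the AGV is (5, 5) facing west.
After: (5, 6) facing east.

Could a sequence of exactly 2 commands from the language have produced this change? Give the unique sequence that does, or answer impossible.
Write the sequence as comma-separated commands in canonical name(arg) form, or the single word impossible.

key: order matters: swapping face(E) and strafe(left, 2) lands elsewhere
begin: (5, 5) facing west
1. face(E) → (5, 5) facing east
2. strafe(left, 2) → (5, 6) facing east
uniquely the one of 100 2-step routes that fits.

face(E), strafe(left, 2)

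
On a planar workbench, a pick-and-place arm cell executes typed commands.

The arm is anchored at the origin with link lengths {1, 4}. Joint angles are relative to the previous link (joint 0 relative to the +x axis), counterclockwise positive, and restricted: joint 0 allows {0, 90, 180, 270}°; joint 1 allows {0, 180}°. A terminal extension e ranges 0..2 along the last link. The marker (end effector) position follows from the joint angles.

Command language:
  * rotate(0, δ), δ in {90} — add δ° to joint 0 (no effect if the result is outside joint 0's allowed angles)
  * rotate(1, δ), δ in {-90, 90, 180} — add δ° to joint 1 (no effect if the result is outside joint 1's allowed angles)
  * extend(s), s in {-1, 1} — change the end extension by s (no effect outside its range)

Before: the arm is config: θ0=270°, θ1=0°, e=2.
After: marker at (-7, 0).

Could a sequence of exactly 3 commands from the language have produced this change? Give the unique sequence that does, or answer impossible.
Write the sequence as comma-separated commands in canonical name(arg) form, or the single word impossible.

begin: config: θ0=270°, θ1=0°, e=2
step 1 (rotate(0, 90)): config: θ0=0°, θ1=0°, e=2
step 2 (rotate(0, 90)): config: θ0=90°, θ1=0°, e=2
step 3 (rotate(0, 90)): config: θ0=180°, θ1=0°, e=2
no rival 3-sequence matches.

rotate(0, 90), rotate(0, 90), rotate(0, 90)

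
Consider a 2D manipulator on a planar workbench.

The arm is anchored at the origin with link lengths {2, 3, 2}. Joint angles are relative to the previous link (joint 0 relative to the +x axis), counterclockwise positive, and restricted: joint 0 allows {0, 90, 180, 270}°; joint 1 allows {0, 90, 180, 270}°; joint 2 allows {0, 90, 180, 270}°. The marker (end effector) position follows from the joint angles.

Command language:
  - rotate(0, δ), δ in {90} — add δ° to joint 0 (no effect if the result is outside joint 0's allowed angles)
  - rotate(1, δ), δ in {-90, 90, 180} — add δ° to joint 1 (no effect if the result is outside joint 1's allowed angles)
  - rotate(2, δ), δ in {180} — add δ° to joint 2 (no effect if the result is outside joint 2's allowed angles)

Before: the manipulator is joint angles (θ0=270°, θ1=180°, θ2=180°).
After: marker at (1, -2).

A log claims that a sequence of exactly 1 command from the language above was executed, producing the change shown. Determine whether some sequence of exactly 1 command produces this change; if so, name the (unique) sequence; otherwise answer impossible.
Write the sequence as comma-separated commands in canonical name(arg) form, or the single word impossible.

rotate(1, -90)

initial: joint angles (θ0=270°, θ1=180°, θ2=180°)
step 1 (rotate(1, -90)): joint angles (θ0=270°, θ1=90°, θ2=180°)
no rival 1-sequence matches.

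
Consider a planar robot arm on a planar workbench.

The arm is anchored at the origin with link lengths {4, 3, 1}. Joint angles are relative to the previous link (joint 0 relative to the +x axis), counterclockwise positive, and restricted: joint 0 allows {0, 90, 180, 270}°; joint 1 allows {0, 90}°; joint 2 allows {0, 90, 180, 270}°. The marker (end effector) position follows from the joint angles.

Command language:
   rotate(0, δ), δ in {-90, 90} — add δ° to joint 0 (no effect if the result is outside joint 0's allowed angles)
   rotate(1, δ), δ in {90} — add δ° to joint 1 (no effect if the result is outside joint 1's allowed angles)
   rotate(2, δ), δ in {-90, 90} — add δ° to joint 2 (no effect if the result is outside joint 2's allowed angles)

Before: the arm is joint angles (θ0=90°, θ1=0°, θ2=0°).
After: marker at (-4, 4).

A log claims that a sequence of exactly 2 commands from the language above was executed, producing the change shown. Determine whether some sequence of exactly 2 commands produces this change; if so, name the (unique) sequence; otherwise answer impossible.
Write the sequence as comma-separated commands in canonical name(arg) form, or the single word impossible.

rotate(1, 90), rotate(1, 90)

begin: joint angles (θ0=90°, θ1=0°, θ2=0°)
[1] after rotate(1, 90): joint angles (θ0=90°, θ1=90°, θ2=0°)
[2] after rotate(1, 90): joint angles (θ0=90°, θ1=90°, θ2=0°)
uniquely the one of 25 2-step routes that fits.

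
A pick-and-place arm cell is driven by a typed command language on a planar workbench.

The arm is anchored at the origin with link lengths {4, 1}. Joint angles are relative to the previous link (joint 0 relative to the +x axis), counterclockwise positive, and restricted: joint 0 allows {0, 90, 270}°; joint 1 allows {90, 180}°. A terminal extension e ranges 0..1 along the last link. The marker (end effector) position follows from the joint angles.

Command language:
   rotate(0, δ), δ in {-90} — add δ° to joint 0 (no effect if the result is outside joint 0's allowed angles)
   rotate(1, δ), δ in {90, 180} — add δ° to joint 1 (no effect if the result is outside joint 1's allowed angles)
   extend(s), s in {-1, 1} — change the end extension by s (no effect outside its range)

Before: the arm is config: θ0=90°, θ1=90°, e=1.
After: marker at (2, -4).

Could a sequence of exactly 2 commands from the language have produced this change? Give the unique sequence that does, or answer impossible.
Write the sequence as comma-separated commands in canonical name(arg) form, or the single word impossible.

rotate(0, -90), rotate(0, -90)

start: config: θ0=90°, θ1=90°, e=1
1. rotate(0, -90) → config: θ0=0°, θ1=90°, e=1
2. rotate(0, -90) → config: θ0=270°, θ1=90°, e=1
no other 2-command option fits: unique.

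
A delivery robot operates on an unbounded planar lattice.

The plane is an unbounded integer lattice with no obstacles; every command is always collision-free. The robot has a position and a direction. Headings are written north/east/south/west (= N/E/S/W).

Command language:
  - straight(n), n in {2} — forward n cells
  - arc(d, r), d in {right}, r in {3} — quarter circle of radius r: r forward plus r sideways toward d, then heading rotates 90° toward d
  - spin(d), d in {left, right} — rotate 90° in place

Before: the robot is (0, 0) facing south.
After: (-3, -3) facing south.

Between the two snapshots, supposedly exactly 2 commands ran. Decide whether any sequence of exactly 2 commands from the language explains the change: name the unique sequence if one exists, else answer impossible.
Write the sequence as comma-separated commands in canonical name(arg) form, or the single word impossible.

arc(right, 3), spin(left)

key: order matters: swapping arc(right, 3) and spin(left) lands elsewhere
t0: (0, 0) facing south
1. arc(right, 3) → (-3, -3) facing west
2. spin(left) → (-3, -3) facing south
uniquely the one of 16 2-step routes that fits.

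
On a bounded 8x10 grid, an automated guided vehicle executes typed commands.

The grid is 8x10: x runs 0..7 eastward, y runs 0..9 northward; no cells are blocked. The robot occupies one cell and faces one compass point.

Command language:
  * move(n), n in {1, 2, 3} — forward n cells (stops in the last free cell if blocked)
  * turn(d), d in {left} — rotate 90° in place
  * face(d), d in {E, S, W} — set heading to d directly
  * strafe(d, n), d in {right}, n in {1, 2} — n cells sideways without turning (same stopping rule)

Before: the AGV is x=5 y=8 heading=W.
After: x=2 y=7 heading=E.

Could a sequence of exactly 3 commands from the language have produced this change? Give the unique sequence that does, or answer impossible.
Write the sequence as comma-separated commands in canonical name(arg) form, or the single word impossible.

key: order matters: swapping move(3) and strafe(right, 1) lands elsewhere
initial: x=5 y=8 heading=W
step 1 (move(3)): x=2 y=8 heading=W
step 2 (face(E)): x=2 y=8 heading=E
step 3 (strafe(right, 1)): x=2 y=7 heading=E
all 729 alternatives checked — unique.

move(3), face(E), strafe(right, 1)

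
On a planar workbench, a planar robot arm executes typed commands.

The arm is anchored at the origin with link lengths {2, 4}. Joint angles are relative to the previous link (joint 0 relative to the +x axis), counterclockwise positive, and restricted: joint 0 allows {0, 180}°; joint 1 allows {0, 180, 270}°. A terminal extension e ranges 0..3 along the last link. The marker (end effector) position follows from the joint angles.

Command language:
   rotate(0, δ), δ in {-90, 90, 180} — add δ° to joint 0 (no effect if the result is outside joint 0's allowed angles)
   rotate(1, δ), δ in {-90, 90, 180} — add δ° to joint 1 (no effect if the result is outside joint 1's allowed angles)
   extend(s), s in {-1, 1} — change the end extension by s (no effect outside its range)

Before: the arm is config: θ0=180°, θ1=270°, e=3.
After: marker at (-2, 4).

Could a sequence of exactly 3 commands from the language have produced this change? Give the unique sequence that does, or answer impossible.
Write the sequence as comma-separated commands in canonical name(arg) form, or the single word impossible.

t0: config: θ0=180°, θ1=270°, e=3
1. extend(-1) → config: θ0=180°, θ1=270°, e=2
2. extend(-1) → config: θ0=180°, θ1=270°, e=1
3. extend(-1) → config: θ0=180°, θ1=270°, e=0
no other 3-command option fits: unique.

extend(-1), extend(-1), extend(-1)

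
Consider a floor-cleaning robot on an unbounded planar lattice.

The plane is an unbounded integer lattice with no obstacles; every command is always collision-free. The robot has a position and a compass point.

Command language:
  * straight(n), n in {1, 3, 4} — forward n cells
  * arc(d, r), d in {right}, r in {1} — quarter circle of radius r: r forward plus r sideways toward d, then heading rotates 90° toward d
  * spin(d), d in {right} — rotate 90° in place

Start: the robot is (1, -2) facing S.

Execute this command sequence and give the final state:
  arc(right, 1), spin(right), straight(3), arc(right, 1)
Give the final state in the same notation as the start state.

start: (1, -2) facing S
[1] after arc(right, 1): (0, -3) facing W
[2] after spin(right): (0, -3) facing N
[3] after straight(3): (0, 0) facing N
[4] after arc(right, 1): (1, 1) facing E

(1, 1) facing E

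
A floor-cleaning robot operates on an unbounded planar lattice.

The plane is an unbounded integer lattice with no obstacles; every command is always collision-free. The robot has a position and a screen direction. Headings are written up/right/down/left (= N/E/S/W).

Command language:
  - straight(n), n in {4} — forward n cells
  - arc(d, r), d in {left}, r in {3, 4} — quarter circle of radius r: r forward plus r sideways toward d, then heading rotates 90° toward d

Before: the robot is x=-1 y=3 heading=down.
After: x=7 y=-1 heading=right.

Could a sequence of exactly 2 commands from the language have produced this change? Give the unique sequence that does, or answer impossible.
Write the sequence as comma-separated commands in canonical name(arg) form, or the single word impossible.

key: running straight(4) before arc(left, 4) would end elsewhere — order is forced
initial: x=-1 y=3 heading=down
step 1 (arc(left, 4)): x=3 y=-1 heading=right
step 2 (straight(4)): x=7 y=-1 heading=right
uniquely the one of 9 2-step routes that fits.

arc(left, 4), straight(4)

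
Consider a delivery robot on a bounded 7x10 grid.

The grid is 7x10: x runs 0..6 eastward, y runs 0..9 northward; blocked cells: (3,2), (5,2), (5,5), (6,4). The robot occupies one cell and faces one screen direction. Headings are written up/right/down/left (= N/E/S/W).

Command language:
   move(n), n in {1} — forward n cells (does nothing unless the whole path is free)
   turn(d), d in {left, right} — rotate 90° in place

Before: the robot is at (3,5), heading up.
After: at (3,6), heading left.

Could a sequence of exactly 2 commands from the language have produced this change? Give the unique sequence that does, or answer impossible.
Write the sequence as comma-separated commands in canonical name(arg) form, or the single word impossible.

key: cell and facing (now W) both changed — the 2 commands mix motion and turning
start: at (3,5), heading up
t=1 move(1) ⇒ at (3,6), heading up
t=2 turn(left) ⇒ at (3,6), heading left
uniquely the one of 9 2-step routes that fits.

move(1), turn(left)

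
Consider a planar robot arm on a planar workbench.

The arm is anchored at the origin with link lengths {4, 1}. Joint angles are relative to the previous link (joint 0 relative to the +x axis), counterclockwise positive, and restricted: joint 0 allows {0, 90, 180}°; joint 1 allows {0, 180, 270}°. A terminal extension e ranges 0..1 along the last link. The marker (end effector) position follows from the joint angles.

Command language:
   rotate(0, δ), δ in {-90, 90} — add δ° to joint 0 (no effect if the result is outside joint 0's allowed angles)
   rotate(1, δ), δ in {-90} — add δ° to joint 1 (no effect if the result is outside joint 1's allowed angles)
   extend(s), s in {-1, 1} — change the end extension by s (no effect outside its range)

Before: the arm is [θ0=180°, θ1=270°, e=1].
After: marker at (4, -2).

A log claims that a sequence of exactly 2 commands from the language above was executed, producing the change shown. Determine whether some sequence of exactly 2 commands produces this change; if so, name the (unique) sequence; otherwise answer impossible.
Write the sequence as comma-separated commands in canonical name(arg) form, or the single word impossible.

rotate(0, -90), rotate(0, -90)

initial: [θ0=180°, θ1=270°, e=1]
step 1 (rotate(0, -90)): [θ0=90°, θ1=270°, e=1]
step 2 (rotate(0, -90)): [θ0=0°, θ1=270°, e=1]
no other 2-command option fits: unique.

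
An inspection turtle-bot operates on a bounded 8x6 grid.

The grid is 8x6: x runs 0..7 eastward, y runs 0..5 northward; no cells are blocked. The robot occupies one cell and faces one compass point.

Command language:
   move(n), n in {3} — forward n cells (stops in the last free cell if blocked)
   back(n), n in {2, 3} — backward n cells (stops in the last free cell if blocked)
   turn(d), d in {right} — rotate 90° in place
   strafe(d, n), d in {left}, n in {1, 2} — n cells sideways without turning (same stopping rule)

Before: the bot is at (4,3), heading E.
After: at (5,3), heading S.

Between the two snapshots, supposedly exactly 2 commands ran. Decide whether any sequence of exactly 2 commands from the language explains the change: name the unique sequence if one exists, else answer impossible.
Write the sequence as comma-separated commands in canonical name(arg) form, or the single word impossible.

key: position moved to (5,3) AND the heading swung to S — translation plus rotation needed
t0: at (4,3), heading E
1. turn(right) → at (4,3), heading S
2. strafe(left, 1) → at (5,3), heading S
no rival 2-sequence matches.

turn(right), strafe(left, 1)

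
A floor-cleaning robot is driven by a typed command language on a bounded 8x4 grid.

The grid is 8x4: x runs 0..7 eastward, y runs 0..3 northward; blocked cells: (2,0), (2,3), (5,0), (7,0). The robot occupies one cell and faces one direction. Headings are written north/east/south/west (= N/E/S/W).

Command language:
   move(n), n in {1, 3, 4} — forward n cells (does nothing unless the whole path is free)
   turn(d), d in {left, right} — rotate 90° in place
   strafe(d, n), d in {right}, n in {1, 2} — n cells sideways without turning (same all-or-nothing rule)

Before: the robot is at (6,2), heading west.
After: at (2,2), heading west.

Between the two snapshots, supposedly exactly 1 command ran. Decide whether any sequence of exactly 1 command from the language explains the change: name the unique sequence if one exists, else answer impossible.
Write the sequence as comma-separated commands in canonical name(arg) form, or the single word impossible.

key: still facing W — the one step turns nothing
t0: at (6,2), heading west
t=1 move(4) ⇒ at (2,2), heading west
no other 1-command option fits: unique.

move(4)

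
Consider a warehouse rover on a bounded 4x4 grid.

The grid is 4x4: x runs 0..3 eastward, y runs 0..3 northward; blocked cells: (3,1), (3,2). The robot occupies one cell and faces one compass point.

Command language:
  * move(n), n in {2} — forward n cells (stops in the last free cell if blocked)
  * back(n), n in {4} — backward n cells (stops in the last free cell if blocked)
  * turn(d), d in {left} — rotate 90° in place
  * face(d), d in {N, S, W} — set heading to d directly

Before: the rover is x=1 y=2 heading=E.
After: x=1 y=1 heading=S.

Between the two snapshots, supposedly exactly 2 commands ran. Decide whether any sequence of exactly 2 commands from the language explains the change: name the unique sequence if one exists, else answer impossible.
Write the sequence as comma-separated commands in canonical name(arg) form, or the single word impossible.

impossible

all 36 sequences checked — none match.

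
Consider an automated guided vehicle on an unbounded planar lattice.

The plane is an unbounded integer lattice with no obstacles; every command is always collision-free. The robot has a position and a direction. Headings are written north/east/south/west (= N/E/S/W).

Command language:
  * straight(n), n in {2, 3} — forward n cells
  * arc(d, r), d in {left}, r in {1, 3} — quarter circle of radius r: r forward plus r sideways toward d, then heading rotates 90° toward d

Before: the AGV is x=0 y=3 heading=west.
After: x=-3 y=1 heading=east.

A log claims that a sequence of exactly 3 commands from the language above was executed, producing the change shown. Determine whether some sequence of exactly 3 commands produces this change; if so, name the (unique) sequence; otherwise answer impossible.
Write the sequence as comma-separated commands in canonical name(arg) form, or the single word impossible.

key: running arc(left, 1) before straight(3) would end elsewhere — order is forced
from: x=0 y=3 heading=west
1. straight(3) → x=-3 y=3 heading=west
2. arc(left, 1) → x=-4 y=2 heading=south
3. arc(left, 1) → x=-3 y=1 heading=east
no other 3-command option fits: unique.

straight(3), arc(left, 1), arc(left, 1)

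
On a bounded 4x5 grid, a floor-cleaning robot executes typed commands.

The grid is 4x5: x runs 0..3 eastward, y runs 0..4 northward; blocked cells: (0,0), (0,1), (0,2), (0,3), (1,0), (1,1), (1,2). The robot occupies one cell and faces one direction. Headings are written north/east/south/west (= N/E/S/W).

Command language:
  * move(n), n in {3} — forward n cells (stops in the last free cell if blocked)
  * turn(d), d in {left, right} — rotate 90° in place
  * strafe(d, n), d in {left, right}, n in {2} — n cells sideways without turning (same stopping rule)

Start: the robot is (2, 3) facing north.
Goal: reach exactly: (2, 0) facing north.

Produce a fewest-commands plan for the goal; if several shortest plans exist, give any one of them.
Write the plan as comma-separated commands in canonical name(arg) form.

turn(right), strafe(right, 2), strafe(right, 2), turn(left)

from: (2, 3) facing north
[1] after turn(right): (2, 3) facing east
[2] after strafe(right, 2): (2, 1) facing east
[3] after strafe(right, 2): (2, 0) facing east
[4] after turn(left): (2, 0) facing north
minimal: 4 command(s), checked below 4.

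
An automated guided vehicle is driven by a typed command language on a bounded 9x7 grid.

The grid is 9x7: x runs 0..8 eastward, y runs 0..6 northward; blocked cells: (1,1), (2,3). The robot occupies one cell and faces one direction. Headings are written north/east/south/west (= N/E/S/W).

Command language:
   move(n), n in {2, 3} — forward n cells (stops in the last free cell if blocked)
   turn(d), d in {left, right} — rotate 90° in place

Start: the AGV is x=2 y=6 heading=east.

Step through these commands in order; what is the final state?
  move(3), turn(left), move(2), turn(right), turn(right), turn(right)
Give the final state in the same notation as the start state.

start: x=2 y=6 heading=east
t=1 move(3) ⇒ x=5 y=6 heading=east
t=2 turn(left) ⇒ x=5 y=6 heading=north
t=3 move(2) ⇒ x=5 y=6 heading=north
t=4 turn(right) ⇒ x=5 y=6 heading=east
t=5 turn(right) ⇒ x=5 y=6 heading=south
t=6 turn(right) ⇒ x=5 y=6 heading=west

x=5 y=6 heading=west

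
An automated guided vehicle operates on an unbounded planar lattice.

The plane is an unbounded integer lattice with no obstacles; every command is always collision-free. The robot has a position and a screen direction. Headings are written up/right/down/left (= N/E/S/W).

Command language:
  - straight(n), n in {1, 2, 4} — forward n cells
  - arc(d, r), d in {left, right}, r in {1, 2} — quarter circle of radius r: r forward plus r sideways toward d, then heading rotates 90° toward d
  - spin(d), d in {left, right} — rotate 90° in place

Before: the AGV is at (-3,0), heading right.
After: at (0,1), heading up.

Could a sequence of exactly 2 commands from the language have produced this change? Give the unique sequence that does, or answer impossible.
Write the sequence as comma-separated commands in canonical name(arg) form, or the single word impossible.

straight(2), arc(left, 1)

key: cell and facing (now N) both changed — the 2 commands mix motion and turning
initial: at (-3,0), heading right
[1] after straight(2): at (-1,0), heading right
[2] after arc(left, 1): at (0,1), heading up
uniquely the one of 81 2-step routes that fits.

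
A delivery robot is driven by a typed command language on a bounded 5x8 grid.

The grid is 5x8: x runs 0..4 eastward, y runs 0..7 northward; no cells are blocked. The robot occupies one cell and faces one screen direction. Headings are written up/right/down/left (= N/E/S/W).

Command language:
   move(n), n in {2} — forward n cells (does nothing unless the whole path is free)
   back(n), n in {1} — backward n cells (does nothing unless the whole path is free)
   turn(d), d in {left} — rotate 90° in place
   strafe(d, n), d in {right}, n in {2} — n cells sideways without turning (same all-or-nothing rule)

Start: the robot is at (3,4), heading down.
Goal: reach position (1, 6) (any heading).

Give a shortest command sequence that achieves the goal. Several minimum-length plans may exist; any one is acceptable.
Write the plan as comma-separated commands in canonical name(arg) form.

strafe(right, 2), back(1), back(1)

from: at (3,4), heading down
1. strafe(right, 2) → at (1,4), heading down
2. back(1) → at (1,5), heading down
3. back(1) → at (1,6), heading down
no 2-step plan works, so 3 is optimal.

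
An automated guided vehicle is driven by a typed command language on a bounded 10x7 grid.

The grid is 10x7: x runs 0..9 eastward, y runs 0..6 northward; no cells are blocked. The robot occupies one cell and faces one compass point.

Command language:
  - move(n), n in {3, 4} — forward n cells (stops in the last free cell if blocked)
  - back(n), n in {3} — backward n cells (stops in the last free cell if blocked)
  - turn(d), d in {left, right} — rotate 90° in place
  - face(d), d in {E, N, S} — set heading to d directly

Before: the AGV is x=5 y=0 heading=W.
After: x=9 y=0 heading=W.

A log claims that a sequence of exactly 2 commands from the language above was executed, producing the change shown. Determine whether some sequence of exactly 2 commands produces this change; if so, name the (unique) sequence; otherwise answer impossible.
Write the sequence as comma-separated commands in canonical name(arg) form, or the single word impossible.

key: the second back(3) runs into the grid edge before its full distance
t0: x=5 y=0 heading=W
1. back(3) → x=8 y=0 heading=W
2. back(3) → x=9 y=0 heading=W
all 64 alternatives checked — unique.

back(3), back(3)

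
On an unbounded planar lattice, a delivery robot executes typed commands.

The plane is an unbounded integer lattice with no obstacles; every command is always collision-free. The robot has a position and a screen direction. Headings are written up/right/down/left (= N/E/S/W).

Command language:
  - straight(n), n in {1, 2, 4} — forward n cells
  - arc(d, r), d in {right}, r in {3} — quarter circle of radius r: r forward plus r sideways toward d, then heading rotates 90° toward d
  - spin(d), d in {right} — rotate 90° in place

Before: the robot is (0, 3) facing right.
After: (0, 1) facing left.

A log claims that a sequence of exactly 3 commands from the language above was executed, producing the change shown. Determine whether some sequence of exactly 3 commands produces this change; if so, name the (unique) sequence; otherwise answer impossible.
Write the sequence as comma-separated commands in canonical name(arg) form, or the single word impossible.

key: position moved to (0,1) AND the heading swung to W — translation plus rotation needed
initial: (0, 3) facing right
1. spin(right) → (0, 3) facing down
2. straight(2) → (0, 1) facing down
3. spin(right) → (0, 1) facing left
all 125 alternatives checked — unique.

spin(right), straight(2), spin(right)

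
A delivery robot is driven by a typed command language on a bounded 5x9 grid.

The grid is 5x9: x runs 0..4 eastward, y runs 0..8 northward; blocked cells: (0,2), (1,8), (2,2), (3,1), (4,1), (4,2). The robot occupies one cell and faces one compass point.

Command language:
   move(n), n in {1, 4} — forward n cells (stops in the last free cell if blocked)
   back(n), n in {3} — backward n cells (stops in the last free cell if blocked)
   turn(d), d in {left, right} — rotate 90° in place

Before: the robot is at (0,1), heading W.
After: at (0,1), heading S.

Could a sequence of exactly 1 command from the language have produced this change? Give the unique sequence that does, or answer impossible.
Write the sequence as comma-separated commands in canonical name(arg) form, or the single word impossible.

turn(left)

key: (0,1) unchanged — the single command moves nothing
t0: at (0,1), heading W
t=1 turn(left) ⇒ at (0,1), heading S
all 5 alternatives checked — unique.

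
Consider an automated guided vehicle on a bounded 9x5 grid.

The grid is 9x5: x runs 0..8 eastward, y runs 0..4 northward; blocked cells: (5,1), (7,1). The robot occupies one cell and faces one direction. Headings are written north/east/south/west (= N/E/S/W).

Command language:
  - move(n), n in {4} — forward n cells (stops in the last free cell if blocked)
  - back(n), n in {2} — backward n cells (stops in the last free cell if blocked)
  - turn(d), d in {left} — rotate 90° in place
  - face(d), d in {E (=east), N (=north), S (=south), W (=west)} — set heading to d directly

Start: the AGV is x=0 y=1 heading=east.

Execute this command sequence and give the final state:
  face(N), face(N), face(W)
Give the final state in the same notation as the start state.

x=0 y=1 heading=west

from: x=0 y=1 heading=east
t=1 face(N) ⇒ x=0 y=1 heading=north
t=2 face(N) ⇒ x=0 y=1 heading=north
t=3 face(W) ⇒ x=0 y=1 heading=west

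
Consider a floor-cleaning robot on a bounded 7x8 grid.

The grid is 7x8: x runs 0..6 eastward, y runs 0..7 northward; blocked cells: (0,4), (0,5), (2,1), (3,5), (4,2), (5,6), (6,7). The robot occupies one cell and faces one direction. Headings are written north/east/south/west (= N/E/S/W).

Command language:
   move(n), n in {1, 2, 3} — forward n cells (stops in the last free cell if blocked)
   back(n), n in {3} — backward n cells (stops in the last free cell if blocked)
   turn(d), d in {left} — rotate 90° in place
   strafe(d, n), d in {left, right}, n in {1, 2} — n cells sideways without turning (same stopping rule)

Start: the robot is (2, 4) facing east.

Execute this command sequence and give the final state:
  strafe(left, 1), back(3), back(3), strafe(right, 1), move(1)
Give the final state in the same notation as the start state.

(2, 4) facing east

initial: (2, 4) facing east
t=1 strafe(left, 1) ⇒ (2, 5) facing east
t=2 back(3) ⇒ (1, 5) facing east
t=3 back(3) ⇒ (1, 5) facing east
t=4 strafe(right, 1) ⇒ (1, 4) facing east
t=5 move(1) ⇒ (2, 4) facing east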